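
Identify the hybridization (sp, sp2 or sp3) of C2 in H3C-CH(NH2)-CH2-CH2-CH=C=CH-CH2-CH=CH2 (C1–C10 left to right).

sp^3

C2 has 4 σ bonds: steric number 4 → sp3.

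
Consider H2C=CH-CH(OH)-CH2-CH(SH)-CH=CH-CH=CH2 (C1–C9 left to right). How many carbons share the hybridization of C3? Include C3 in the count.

C3 is sp3 (only σ bonds).
C1: sp2
C2: sp2
C3: sp3 ✓
C4: sp3 ✓
C5: sp3 ✓
C6: sp2
C7: sp2
C8: sp2
C9: sp2
3 carbons are sp3.

3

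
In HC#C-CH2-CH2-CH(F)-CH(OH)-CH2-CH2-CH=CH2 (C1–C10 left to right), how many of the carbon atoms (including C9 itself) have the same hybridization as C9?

C9 is sp2 (one π bond).
C1: sp
C2: sp
C3: sp3
C4: sp3
C5: sp3
C6: sp3
C7: sp3
C8: sp3
C9: sp2 ✓
C10: sp2 ✓
2 carbons are sp2.

2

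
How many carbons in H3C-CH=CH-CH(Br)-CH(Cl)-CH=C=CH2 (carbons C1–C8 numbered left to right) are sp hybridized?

C1: sp3
C2: sp2
C3: sp2
C4: sp3
C5: sp3
C6: sp2
C7: sp ✓
C8: sp2
C7 → 1 sp carbon.

1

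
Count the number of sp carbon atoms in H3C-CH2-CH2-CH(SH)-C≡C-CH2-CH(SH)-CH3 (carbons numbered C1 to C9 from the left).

C1: sp3
C2: sp3
C3: sp3
C4: sp3
C5: sp ✓
C6: sp ✓
C7: sp3
C8: sp3
C9: sp3
C5, C6 → 2 sp carbons.

2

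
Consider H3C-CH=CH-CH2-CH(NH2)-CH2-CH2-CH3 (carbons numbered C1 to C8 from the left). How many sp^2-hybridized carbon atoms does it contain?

C1: sp3
C2: sp2 ✓
C3: sp2 ✓
C4: sp3
C5: sp3
C6: sp3
C7: sp3
C8: sp3
C2, C3 → 2 sp2 carbons.

2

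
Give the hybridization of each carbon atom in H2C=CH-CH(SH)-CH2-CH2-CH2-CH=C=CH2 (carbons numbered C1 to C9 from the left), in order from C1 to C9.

C1 sp2, C2 sp2, C3 sp3, C4 sp3, C5 sp3, C6 sp3, C7 sp2, C8 sp, C9 sp2

C1: 3 σ bonds, plus one π bond — 3 electron domains, sp2.
C2 has 3 σ bonds, plus one π bond: steric number 3 → sp2.
C3: 4 σ bonds — 4 electron domains, sp3.
C4 is sp3: 4 σ bonds, 4 electron-density regions.
C5: 4 σ bonds — 4 electron domains, sp3.
C6: 4 σ bonds — 4 electron domains, sp3.
C7 carries 3 σ bonds, plus one π bond, giving a steric number of 3, so it is sp2.
C8: 2 σ bonds, plus two π bonds; 2 regions of electron density → sp.
C9: 3 σ bonds, plus one π bond; 3 regions of electron density → sp2.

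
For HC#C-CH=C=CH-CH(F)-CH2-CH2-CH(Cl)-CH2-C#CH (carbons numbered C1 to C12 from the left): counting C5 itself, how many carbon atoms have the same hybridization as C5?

C5 is sp2 (one π bond).
C1: sp
C2: sp
C3: sp2 ✓
C4: sp
C5: sp2 ✓
C6: sp3
C7: sp3
C8: sp3
C9: sp3
C10: sp3
C11: sp
C12: sp
2 carbons are sp2.

2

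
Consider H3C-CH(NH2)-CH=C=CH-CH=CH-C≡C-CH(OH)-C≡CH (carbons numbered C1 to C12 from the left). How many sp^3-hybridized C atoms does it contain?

3

C1: sp3 ✓
C2: sp3 ✓
C3: sp2
C4: sp
C5: sp2
C6: sp2
C7: sp2
C8: sp
C9: sp
C10: sp3 ✓
C11: sp
C12: sp
C1, C2, C10 → 3 sp3 carbons.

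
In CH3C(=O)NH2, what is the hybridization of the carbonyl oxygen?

sp^2

The carbonyl oxygen (1 σ bond and 2 lone pairs, plus one π bond) has steric number 3: sp2.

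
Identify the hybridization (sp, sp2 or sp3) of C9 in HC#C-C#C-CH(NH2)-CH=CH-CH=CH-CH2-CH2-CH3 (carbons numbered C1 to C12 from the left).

sp2

C9 (3 σ bonds, plus one π bond) has steric number 3: sp2.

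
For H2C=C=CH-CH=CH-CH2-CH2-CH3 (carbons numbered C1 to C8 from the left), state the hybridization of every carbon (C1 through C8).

C1 sp2, C2 sp, C3 sp2, C4 sp2, C5 sp2, C6 sp3, C7 sp3, C8 sp3

C1 has 3 σ bonds, plus one π bond: steric number 3 → sp2.
C2 — 2 σ bonds, plus two π bonds. Steric number 2, so sp.
C3 has 3 σ bonds, plus one π bond: steric number 3 → sp2.
C4 (3 σ bonds, plus one π bond) has steric number 3: sp2.
C5 has 3 σ bonds, plus one π bond: steric number 3 → sp2.
C6 carries 4 σ bonds, giving a steric number of 4, so it is sp3.
C7 (4 σ bonds) has steric number 4: sp3.
C8 (4 σ bonds) has steric number 4: sp3.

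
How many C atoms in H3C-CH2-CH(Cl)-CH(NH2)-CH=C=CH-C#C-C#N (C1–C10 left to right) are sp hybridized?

4

C1: sp3
C2: sp3
C3: sp3
C4: sp3
C5: sp2
C6: sp ✓
C7: sp2
C8: sp ✓
C9: sp ✓
C10: sp ✓
C6, C8, C9, C10 → 4 sp carbons.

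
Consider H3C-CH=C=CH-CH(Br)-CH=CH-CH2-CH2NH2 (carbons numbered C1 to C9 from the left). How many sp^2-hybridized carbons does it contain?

4

C1: sp3
C2: sp2 ✓
C3: sp
C4: sp2 ✓
C5: sp3
C6: sp2 ✓
C7: sp2 ✓
C8: sp3
C9: sp3
C2, C4, C6, C7 → 4 sp2 carbons.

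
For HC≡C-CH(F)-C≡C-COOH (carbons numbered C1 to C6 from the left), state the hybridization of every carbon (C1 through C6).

C1 carries 2 σ bonds, plus two π bonds, giving a steric number of 2, so it is sp.
C2: 2 σ bonds, plus two π bonds; 2 regions of electron density → sp.
C3 (4 σ bonds) has steric number 4: sp3.
C4: 2 σ bonds, plus two π bonds — 2 electron domains, sp.
C5 carries 2 σ bonds, plus two π bonds, giving a steric number of 2, so it is sp.
C6 — 3 σ bonds, plus one π bond. Steric number 3, so sp2.

C1 sp, C2 sp, C3 sp3, C4 sp, C5 sp, C6 sp2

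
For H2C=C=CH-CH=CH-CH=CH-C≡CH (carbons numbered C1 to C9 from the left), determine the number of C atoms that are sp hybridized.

C1: sp2
C2: sp ✓
C3: sp2
C4: sp2
C5: sp2
C6: sp2
C7: sp2
C8: sp ✓
C9: sp ✓
C2, C8, C9 → 3 sp carbons.

3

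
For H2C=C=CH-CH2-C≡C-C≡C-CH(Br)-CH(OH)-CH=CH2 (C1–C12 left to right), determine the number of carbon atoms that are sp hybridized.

5

C1: sp2
C2: sp ✓
C3: sp2
C4: sp3
C5: sp ✓
C6: sp ✓
C7: sp ✓
C8: sp ✓
C9: sp3
C10: sp3
C11: sp2
C12: sp2
C2, C5, C6, C7, C8 → 5 sp carbons.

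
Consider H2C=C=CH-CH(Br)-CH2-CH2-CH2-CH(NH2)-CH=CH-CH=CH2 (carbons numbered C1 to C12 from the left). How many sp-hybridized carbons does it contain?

1

C1: sp2
C2: sp ✓
C3: sp2
C4: sp3
C5: sp3
C6: sp3
C7: sp3
C8: sp3
C9: sp2
C10: sp2
C11: sp2
C12: sp2
C2 → 1 sp carbon.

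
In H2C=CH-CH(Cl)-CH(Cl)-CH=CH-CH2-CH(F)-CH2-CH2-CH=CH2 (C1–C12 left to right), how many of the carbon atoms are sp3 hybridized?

C1: sp2
C2: sp2
C3: sp3 ✓
C4: sp3 ✓
C5: sp2
C6: sp2
C7: sp3 ✓
C8: sp3 ✓
C9: sp3 ✓
C10: sp3 ✓
C11: sp2
C12: sp2
C3, C4, C7, C8, C9, C10 → 6 sp3 carbons.

6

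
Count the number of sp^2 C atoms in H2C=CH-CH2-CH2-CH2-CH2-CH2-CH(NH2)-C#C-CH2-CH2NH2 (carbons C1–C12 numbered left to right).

2

C1: sp2 ✓
C2: sp2 ✓
C3: sp3
C4: sp3
C5: sp3
C6: sp3
C7: sp3
C8: sp3
C9: sp
C10: sp
C11: sp3
C12: sp3
C1, C2 → 2 sp2 carbons.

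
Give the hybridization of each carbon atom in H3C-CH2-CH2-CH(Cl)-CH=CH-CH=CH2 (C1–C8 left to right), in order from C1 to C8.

C1 sp3, C2 sp3, C3 sp3, C4 sp3, C5 sp2, C6 sp2, C7 sp2, C8 sp2

C1 — 4 σ bonds. Steric number 4, so sp3.
C2 carries 4 σ bonds, giving a steric number of 4, so it is sp3.
C3 — 4 σ bonds. Steric number 4, so sp3.
C4 — 4 σ bonds. Steric number 4, so sp3.
C5 carries 3 σ bonds, plus one π bond, giving a steric number of 3, so it is sp2.
C6 has 3 σ bonds, plus one π bond: steric number 3 → sp2.
C7: 3 σ bonds, plus one π bond; 3 regions of electron density → sp2.
C8 is sp2: 3 σ bonds, plus one π bond, 3 electron-density regions.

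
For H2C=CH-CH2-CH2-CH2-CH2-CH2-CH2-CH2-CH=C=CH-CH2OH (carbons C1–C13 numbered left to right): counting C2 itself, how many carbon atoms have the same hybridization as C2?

4

C2 is sp2 (one π bond).
C1: sp2 ✓
C2: sp2 ✓
C3: sp3
C4: sp3
C5: sp3
C6: sp3
C7: sp3
C8: sp3
C9: sp3
C10: sp2 ✓
C11: sp
C12: sp2 ✓
C13: sp3
4 carbons are sp2.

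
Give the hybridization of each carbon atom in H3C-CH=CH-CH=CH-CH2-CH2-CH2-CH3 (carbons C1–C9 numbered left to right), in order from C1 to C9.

C1 sp3, C2 sp2, C3 sp2, C4 sp2, C5 sp2, C6 sp3, C7 sp3, C8 sp3, C9 sp3

C1: 4 σ bonds; 4 regions of electron density → sp3.
C2 carries 3 σ bonds, plus one π bond, giving a steric number of 3, so it is sp2.
C3 carries 3 σ bonds, plus one π bond, giving a steric number of 3, so it is sp2.
C4 has 3 σ bonds, plus one π bond: steric number 3 → sp2.
C5 has 3 σ bonds, plus one π bond: steric number 3 → sp2.
C6: 4 σ bonds — 4 electron domains, sp3.
C7 (4 σ bonds) has steric number 4: sp3.
C8 is sp3: 4 σ bonds, 4 electron-density regions.
C9: 4 σ bonds — 4 electron domains, sp3.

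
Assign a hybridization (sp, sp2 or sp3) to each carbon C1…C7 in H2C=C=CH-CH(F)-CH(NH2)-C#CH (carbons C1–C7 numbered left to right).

C1 sp2, C2 sp, C3 sp2, C4 sp3, C5 sp3, C6 sp, C7 sp

C1 — 3 σ bonds, plus one π bond. Steric number 3, so sp2.
C2 carries 2 σ bonds, plus two π bonds, giving a steric number of 2, so it is sp.
C3 carries 3 σ bonds, plus one π bond, giving a steric number of 3, so it is sp2.
C4 has 4 σ bonds: steric number 4 → sp3.
C5: 4 σ bonds — 4 electron domains, sp3.
C6 has 2 σ bonds, plus two π bonds: steric number 2 → sp.
C7 carries 2 σ bonds, plus two π bonds, giving a steric number of 2, so it is sp.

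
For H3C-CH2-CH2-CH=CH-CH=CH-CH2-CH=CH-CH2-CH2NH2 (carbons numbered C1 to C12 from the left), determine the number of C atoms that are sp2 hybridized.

6

C1: sp3
C2: sp3
C3: sp3
C4: sp2 ✓
C5: sp2 ✓
C6: sp2 ✓
C7: sp2 ✓
C8: sp3
C9: sp2 ✓
C10: sp2 ✓
C11: sp3
C12: sp3
C4, C5, C6, C7, C9, C10 → 6 sp2 carbons.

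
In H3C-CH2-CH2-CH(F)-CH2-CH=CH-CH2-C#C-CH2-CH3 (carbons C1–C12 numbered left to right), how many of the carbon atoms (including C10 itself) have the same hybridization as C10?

C10 is sp (two π bonds).
C1: sp3
C2: sp3
C3: sp3
C4: sp3
C5: sp3
C6: sp2
C7: sp2
C8: sp3
C9: sp ✓
C10: sp ✓
C11: sp3
C12: sp3
2 carbons are sp.

2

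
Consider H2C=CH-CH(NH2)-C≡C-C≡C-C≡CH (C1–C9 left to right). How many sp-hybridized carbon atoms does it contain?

C1: sp2
C2: sp2
C3: sp3
C4: sp ✓
C5: sp ✓
C6: sp ✓
C7: sp ✓
C8: sp ✓
C9: sp ✓
C4, C5, C6, C7, C8, C9 → 6 sp carbons.

6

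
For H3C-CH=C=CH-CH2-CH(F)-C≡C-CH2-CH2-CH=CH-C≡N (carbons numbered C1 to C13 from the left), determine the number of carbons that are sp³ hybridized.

5

C1: sp3 ✓
C2: sp2
C3: sp
C4: sp2
C5: sp3 ✓
C6: sp3 ✓
C7: sp
C8: sp
C9: sp3 ✓
C10: sp3 ✓
C11: sp2
C12: sp2
C13: sp
C1, C5, C6, C9, C10 → 5 sp3 carbons.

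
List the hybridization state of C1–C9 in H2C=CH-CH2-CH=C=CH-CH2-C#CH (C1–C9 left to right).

C1 sp2, C2 sp2, C3 sp3, C4 sp2, C5 sp, C6 sp2, C7 sp3, C8 sp, C9 sp

C1 is sp2: 3 σ bonds, plus one π bond, 3 electron-density regions.
C2: 3 σ bonds, plus one π bond — 3 electron domains, sp2.
C3 carries 4 σ bonds, giving a steric number of 4, so it is sp3.
C4 carries 3 σ bonds, plus one π bond, giving a steric number of 3, so it is sp2.
C5: 2 σ bonds, plus two π bonds; 2 regions of electron density → sp.
C6 has 3 σ bonds, plus one π bond: steric number 3 → sp2.
C7 (4 σ bonds) has steric number 4: sp3.
C8 (2 σ bonds, plus two π bonds) has steric number 2: sp.
C9 — 2 σ bonds, plus two π bonds. Steric number 2, so sp.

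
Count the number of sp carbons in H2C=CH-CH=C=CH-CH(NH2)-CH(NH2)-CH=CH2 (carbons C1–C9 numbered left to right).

C1: sp2
C2: sp2
C3: sp2
C4: sp ✓
C5: sp2
C6: sp3
C7: sp3
C8: sp2
C9: sp2
C4 → 1 sp carbon.

1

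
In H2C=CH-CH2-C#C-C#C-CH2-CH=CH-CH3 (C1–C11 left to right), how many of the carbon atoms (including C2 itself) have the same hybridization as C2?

C2 is sp2 (one π bond).
C1: sp2 ✓
C2: sp2 ✓
C3: sp3
C4: sp
C5: sp
C6: sp
C7: sp
C8: sp3
C9: sp2 ✓
C10: sp2 ✓
C11: sp3
4 carbons are sp2.

4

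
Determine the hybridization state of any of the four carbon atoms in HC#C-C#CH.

sp

Every carbon is part of a C≡C triple bond: two σ regions → sp.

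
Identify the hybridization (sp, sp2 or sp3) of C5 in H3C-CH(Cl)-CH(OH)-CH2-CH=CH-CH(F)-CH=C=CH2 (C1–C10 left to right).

C5 is sp2: 3 σ bonds, plus one π bond, 3 electron-density regions.

sp2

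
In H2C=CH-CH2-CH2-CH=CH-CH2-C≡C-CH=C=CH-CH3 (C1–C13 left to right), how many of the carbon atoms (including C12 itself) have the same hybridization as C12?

C12 is sp2 (one π bond).
C1: sp2 ✓
C2: sp2 ✓
C3: sp3
C4: sp3
C5: sp2 ✓
C6: sp2 ✓
C7: sp3
C8: sp
C9: sp
C10: sp2 ✓
C11: sp
C12: sp2 ✓
C13: sp3
6 carbons are sp2.

6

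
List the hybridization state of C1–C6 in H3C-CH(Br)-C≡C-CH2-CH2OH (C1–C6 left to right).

C1 sp3, C2 sp3, C3 sp, C4 sp, C5 sp3, C6 sp3

C1: 4 σ bonds; 4 regions of electron density → sp3.
C2 carries 4 σ bonds, giving a steric number of 4, so it is sp3.
C3 has 2 σ bonds, plus two π bonds: steric number 2 → sp.
C4 — 2 σ bonds, plus two π bonds. Steric number 2, so sp.
C5 carries 4 σ bonds, giving a steric number of 4, so it is sp3.
C6 carries 4 σ bonds, giving a steric number of 4, so it is sp3.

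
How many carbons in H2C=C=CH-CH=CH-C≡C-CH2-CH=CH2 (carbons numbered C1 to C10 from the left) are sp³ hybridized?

C1: sp2
C2: sp
C3: sp2
C4: sp2
C5: sp2
C6: sp
C7: sp
C8: sp3 ✓
C9: sp2
C10: sp2
C8 → 1 sp3 carbon.

1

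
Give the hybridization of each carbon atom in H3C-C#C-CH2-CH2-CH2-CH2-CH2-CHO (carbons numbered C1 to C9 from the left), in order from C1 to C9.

C1 sp3, C2 sp, C3 sp, C4 sp3, C5 sp3, C6 sp3, C7 sp3, C8 sp3, C9 sp2

C1 (4 σ bonds) has steric number 4: sp3.
C2 (2 σ bonds, plus two π bonds) has steric number 2: sp.
C3 is sp: 2 σ bonds, plus two π bonds, 2 electron-density regions.
C4 — 4 σ bonds. Steric number 4, so sp3.
C5 carries 4 σ bonds, giving a steric number of 4, so it is sp3.
C6 has 4 σ bonds: steric number 4 → sp3.
C7 (4 σ bonds) has steric number 4: sp3.
C8 carries 4 σ bonds, giving a steric number of 4, so it is sp3.
C9 — 3 σ bonds, plus one π bond. Steric number 3, so sp2.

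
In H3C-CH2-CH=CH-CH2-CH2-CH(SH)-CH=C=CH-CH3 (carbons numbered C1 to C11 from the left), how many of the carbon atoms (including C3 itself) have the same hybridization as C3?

4

C3 is sp2 (one π bond).
C1: sp3
C2: sp3
C3: sp2 ✓
C4: sp2 ✓
C5: sp3
C6: sp3
C7: sp3
C8: sp2 ✓
C9: sp
C10: sp2 ✓
C11: sp3
4 carbons are sp2.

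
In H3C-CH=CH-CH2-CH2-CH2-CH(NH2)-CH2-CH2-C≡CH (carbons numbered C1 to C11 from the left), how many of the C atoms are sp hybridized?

C1: sp3
C2: sp2
C3: sp2
C4: sp3
C5: sp3
C6: sp3
C7: sp3
C8: sp3
C9: sp3
C10: sp ✓
C11: sp ✓
C10, C11 → 2 sp carbons.

2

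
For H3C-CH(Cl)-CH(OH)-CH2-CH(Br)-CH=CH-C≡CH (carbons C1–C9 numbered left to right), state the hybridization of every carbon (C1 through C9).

C1 has 4 σ bonds: steric number 4 → sp3.
C2 (4 σ bonds) has steric number 4: sp3.
C3: 4 σ bonds — 4 electron domains, sp3.
C4 carries 4 σ bonds, giving a steric number of 4, so it is sp3.
C5: 4 σ bonds — 4 electron domains, sp3.
C6 is sp2: 3 σ bonds, plus one π bond, 3 electron-density regions.
C7 (3 σ bonds, plus one π bond) has steric number 3: sp2.
C8 (2 σ bonds, plus two π bonds) has steric number 2: sp.
C9 is sp: 2 σ bonds, plus two π bonds, 2 electron-density regions.

C1 sp3, C2 sp3, C3 sp3, C4 sp3, C5 sp3, C6 sp2, C7 sp2, C8 sp, C9 sp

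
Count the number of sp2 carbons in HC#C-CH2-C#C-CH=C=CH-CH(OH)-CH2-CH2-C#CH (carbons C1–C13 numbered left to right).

2

C1: sp
C2: sp
C3: sp3
C4: sp
C5: sp
C6: sp2 ✓
C7: sp
C8: sp2 ✓
C9: sp3
C10: sp3
C11: sp3
C12: sp
C13: sp
C6, C8 → 2 sp2 carbons.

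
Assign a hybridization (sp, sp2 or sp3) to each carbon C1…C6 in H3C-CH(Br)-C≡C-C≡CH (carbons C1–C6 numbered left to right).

C1 sp3, C2 sp3, C3 sp, C4 sp, C5 sp, C6 sp

C1 (4 σ bonds) has steric number 4: sp3.
C2: 4 σ bonds; 4 regions of electron density → sp3.
C3 (2 σ bonds, plus two π bonds) has steric number 2: sp.
C4: 2 σ bonds, plus two π bonds — 2 electron domains, sp.
C5 carries 2 σ bonds, plus two π bonds, giving a steric number of 2, so it is sp.
C6 — 2 σ bonds, plus two π bonds. Steric number 2, so sp.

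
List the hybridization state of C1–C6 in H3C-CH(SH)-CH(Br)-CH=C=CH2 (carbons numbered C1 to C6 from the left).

C1 sp3, C2 sp3, C3 sp3, C4 sp2, C5 sp, C6 sp2

C1: 4 σ bonds — 4 electron domains, sp3.
C2 is sp3: 4 σ bonds, 4 electron-density regions.
C3: 4 σ bonds — 4 electron domains, sp3.
C4: 3 σ bonds, plus one π bond — 3 electron domains, sp2.
C5: 2 σ bonds, plus two π bonds — 2 electron domains, sp.
C6 — 3 σ bonds, plus one π bond. Steric number 3, so sp2.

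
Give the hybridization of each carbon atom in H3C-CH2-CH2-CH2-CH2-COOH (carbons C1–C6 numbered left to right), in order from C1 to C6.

C1 (4 σ bonds) has steric number 4: sp3.
C2 carries 4 σ bonds, giving a steric number of 4, so it is sp3.
C3 — 4 σ bonds. Steric number 4, so sp3.
C4 is sp3: 4 σ bonds, 4 electron-density regions.
C5 is sp3: 4 σ bonds, 4 electron-density regions.
C6 (3 σ bonds, plus one π bond) has steric number 3: sp2.

C1 sp3, C2 sp3, C3 sp3, C4 sp3, C5 sp3, C6 sp2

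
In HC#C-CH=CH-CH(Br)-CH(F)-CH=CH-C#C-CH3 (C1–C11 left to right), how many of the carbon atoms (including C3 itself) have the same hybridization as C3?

C3 is sp2 (one π bond).
C1: sp
C2: sp
C3: sp2 ✓
C4: sp2 ✓
C5: sp3
C6: sp3
C7: sp2 ✓
C8: sp2 ✓
C9: sp
C10: sp
C11: sp3
4 carbons are sp2.

4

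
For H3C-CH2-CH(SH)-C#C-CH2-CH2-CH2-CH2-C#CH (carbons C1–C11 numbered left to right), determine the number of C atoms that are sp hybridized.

4

C1: sp3
C2: sp3
C3: sp3
C4: sp ✓
C5: sp ✓
C6: sp3
C7: sp3
C8: sp3
C9: sp3
C10: sp ✓
C11: sp ✓
C4, C5, C10, C11 → 4 sp carbons.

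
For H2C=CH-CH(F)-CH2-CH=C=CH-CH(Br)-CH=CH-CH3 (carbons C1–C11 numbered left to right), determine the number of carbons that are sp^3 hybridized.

C1: sp2
C2: sp2
C3: sp3 ✓
C4: sp3 ✓
C5: sp2
C6: sp
C7: sp2
C8: sp3 ✓
C9: sp2
C10: sp2
C11: sp3 ✓
C3, C4, C8, C11 → 4 sp3 carbons.

4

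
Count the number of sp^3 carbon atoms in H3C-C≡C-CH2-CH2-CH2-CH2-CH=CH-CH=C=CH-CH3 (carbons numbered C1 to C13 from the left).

6

C1: sp3 ✓
C2: sp
C3: sp
C4: sp3 ✓
C5: sp3 ✓
C6: sp3 ✓
C7: sp3 ✓
C8: sp2
C9: sp2
C10: sp2
C11: sp
C12: sp2
C13: sp3 ✓
C1, C4, C5, C6, C7, C13 → 6 sp3 carbons.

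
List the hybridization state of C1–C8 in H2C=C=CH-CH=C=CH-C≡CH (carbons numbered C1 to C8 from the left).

C1 — 3 σ bonds, plus one π bond. Steric number 3, so sp2.
C2 has 2 σ bonds, plus two π bonds: steric number 2 → sp.
C3 carries 3 σ bonds, plus one π bond, giving a steric number of 3, so it is sp2.
C4 carries 3 σ bonds, plus one π bond, giving a steric number of 3, so it is sp2.
C5: 2 σ bonds, plus two π bonds; 2 regions of electron density → sp.
C6 — 3 σ bonds, plus one π bond. Steric number 3, so sp2.
C7: 2 σ bonds, plus two π bonds — 2 electron domains, sp.
C8: 2 σ bonds, plus two π bonds — 2 electron domains, sp.

C1 sp2, C2 sp, C3 sp2, C4 sp2, C5 sp, C6 sp2, C7 sp, C8 sp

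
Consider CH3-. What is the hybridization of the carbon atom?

sp3

Three σ bonds + one lone pair = steric number 4 → sp3, pyramidal.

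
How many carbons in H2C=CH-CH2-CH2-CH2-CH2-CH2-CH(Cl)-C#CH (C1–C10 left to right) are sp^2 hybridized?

2

C1: sp2 ✓
C2: sp2 ✓
C3: sp3
C4: sp3
C5: sp3
C6: sp3
C7: sp3
C8: sp3
C9: sp
C10: sp
C1, C2 → 2 sp2 carbons.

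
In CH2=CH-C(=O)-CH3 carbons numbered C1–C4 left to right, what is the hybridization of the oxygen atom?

sp²

The oxygen atom is sp2: 1 σ bond and 2 lone pairs, plus one π bond, 3 electron-density regions.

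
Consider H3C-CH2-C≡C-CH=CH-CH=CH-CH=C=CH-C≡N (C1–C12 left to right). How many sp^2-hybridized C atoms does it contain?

C1: sp3
C2: sp3
C3: sp
C4: sp
C5: sp2 ✓
C6: sp2 ✓
C7: sp2 ✓
C8: sp2 ✓
C9: sp2 ✓
C10: sp
C11: sp2 ✓
C12: sp
C5, C6, C7, C8, C9, C11 → 6 sp2 carbons.

6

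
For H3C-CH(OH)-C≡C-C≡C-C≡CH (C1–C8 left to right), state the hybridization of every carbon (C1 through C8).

C1 sp3, C2 sp3, C3 sp, C4 sp, C5 sp, C6 sp, C7 sp, C8 sp

C1: 4 σ bonds; 4 regions of electron density → sp3.
C2 — 4 σ bonds. Steric number 4, so sp3.
C3 has 2 σ bonds, plus two π bonds: steric number 2 → sp.
C4 has 2 σ bonds, plus two π bonds: steric number 2 → sp.
C5 carries 2 σ bonds, plus two π bonds, giving a steric number of 2, so it is sp.
C6 has 2 σ bonds, plus two π bonds: steric number 2 → sp.
C7 (2 σ bonds, plus two π bonds) has steric number 2: sp.
C8 (2 σ bonds, plus two π bonds) has steric number 2: sp.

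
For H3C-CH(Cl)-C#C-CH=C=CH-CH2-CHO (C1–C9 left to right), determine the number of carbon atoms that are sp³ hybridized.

C1: sp3 ✓
C2: sp3 ✓
C3: sp
C4: sp
C5: sp2
C6: sp
C7: sp2
C8: sp3 ✓
C9: sp2
C1, C2, C8 → 3 sp3 carbons.

3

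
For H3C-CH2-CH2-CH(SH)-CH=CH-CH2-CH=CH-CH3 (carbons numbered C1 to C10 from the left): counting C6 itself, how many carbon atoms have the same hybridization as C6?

4

C6 is sp2 (one π bond).
C1: sp3
C2: sp3
C3: sp3
C4: sp3
C5: sp2 ✓
C6: sp2 ✓
C7: sp3
C8: sp2 ✓
C9: sp2 ✓
C10: sp3
4 carbons are sp2.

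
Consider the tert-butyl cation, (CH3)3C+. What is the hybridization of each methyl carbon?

Each methyl carbon: 4 σ bonds; 4 regions of electron density → sp3.

sp3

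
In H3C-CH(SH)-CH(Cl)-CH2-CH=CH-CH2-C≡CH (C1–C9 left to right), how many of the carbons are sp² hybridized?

C1: sp3
C2: sp3
C3: sp3
C4: sp3
C5: sp2 ✓
C6: sp2 ✓
C7: sp3
C8: sp
C9: sp
C5, C6 → 2 sp2 carbons.

2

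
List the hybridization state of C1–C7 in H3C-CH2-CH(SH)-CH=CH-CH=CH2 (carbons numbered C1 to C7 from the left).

C1 sp3, C2 sp3, C3 sp3, C4 sp2, C5 sp2, C6 sp2, C7 sp2

C1 (4 σ bonds) has steric number 4: sp3.
C2 has 4 σ bonds: steric number 4 → sp3.
C3 — 4 σ bonds. Steric number 4, so sp3.
C4 is sp2: 3 σ bonds, plus one π bond, 3 electron-density regions.
C5 carries 3 σ bonds, plus one π bond, giving a steric number of 3, so it is sp2.
C6: 3 σ bonds, plus one π bond — 3 electron domains, sp2.
C7 is sp2: 3 σ bonds, plus one π bond, 3 electron-density regions.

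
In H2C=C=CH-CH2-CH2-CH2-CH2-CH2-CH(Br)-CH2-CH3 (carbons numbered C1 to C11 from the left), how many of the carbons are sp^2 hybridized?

C1: sp2 ✓
C2: sp
C3: sp2 ✓
C4: sp3
C5: sp3
C6: sp3
C7: sp3
C8: sp3
C9: sp3
C10: sp3
C11: sp3
C1, C3 → 2 sp2 carbons.

2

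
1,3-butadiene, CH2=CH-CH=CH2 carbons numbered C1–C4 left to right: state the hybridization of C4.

C4 is sp2: 3 σ bonds, plus one π bond, 3 electron-density regions.

sp²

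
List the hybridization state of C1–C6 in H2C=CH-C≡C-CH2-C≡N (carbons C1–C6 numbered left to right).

C1 sp2, C2 sp2, C3 sp, C4 sp, C5 sp3, C6 sp

C1 is sp2: 3 σ bonds, plus one π bond, 3 electron-density regions.
C2 (3 σ bonds, plus one π bond) has steric number 3: sp2.
C3: 2 σ bonds, plus two π bonds — 2 electron domains, sp.
C4: 2 σ bonds, plus two π bonds — 2 electron domains, sp.
C5 (4 σ bonds) has steric number 4: sp3.
C6 has 2 σ bonds, plus two π bonds: steric number 2 → sp.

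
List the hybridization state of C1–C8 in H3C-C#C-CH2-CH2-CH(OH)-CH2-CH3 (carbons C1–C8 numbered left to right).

C1 sp3, C2 sp, C3 sp, C4 sp3, C5 sp3, C6 sp3, C7 sp3, C8 sp3

C1: 4 σ bonds — 4 electron domains, sp3.
C2 — 2 σ bonds, plus two π bonds. Steric number 2, so sp.
C3 carries 2 σ bonds, plus two π bonds, giving a steric number of 2, so it is sp.
C4 has 4 σ bonds: steric number 4 → sp3.
C5 has 4 σ bonds: steric number 4 → sp3.
C6 has 4 σ bonds: steric number 4 → sp3.
C7 — 4 σ bonds. Steric number 4, so sp3.
C8 is sp3: 4 σ bonds, 4 electron-density regions.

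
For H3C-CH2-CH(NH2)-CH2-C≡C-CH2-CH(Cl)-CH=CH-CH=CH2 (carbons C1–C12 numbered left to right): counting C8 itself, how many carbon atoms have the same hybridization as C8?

C8 is sp3 (only σ bonds).
C1: sp3 ✓
C2: sp3 ✓
C3: sp3 ✓
C4: sp3 ✓
C5: sp
C6: sp
C7: sp3 ✓
C8: sp3 ✓
C9: sp2
C10: sp2
C11: sp2
C12: sp2
6 carbons are sp3.

6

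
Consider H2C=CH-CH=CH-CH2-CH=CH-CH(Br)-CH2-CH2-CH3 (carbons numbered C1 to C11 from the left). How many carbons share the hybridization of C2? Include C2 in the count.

6

C2 is sp2 (one π bond).
C1: sp2 ✓
C2: sp2 ✓
C3: sp2 ✓
C4: sp2 ✓
C5: sp3
C6: sp2 ✓
C7: sp2 ✓
C8: sp3
C9: sp3
C10: sp3
C11: sp3
6 carbons are sp2.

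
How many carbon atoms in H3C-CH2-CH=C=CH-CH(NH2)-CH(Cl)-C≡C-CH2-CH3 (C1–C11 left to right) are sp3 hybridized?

6

C1: sp3 ✓
C2: sp3 ✓
C3: sp2
C4: sp
C5: sp2
C6: sp3 ✓
C7: sp3 ✓
C8: sp
C9: sp
C10: sp3 ✓
C11: sp3 ✓
C1, C2, C6, C7, C10, C11 → 6 sp3 carbons.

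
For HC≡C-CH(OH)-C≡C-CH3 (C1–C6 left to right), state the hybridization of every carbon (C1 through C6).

C1 sp, C2 sp, C3 sp3, C4 sp, C5 sp, C6 sp3

C1 is sp: 2 σ bonds, plus two π bonds, 2 electron-density regions.
C2 carries 2 σ bonds, plus two π bonds, giving a steric number of 2, so it is sp.
C3 carries 4 σ bonds, giving a steric number of 4, so it is sp3.
C4: 2 σ bonds, plus two π bonds; 2 regions of electron density → sp.
C5: 2 σ bonds, plus two π bonds; 2 regions of electron density → sp.
C6 has 4 σ bonds: steric number 4 → sp3.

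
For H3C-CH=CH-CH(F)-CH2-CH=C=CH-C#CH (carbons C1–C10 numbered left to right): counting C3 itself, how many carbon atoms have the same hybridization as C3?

C3 is sp2 (one π bond).
C1: sp3
C2: sp2 ✓
C3: sp2 ✓
C4: sp3
C5: sp3
C6: sp2 ✓
C7: sp
C8: sp2 ✓
C9: sp
C10: sp
4 carbons are sp2.

4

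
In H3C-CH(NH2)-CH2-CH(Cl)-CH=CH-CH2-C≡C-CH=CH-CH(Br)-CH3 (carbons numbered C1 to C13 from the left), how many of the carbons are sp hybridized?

2

C1: sp3
C2: sp3
C3: sp3
C4: sp3
C5: sp2
C6: sp2
C7: sp3
C8: sp ✓
C9: sp ✓
C10: sp2
C11: sp2
C12: sp3
C13: sp3
C8, C9 → 2 sp carbons.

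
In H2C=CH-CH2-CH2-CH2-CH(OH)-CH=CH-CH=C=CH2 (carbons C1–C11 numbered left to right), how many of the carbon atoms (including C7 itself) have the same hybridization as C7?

C7 is sp2 (one π bond).
C1: sp2 ✓
C2: sp2 ✓
C3: sp3
C4: sp3
C5: sp3
C6: sp3
C7: sp2 ✓
C8: sp2 ✓
C9: sp2 ✓
C10: sp
C11: sp2 ✓
6 carbons are sp2.

6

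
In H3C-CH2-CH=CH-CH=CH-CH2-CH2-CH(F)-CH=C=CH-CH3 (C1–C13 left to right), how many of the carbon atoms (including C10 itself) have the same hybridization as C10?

6

C10 is sp2 (one π bond).
C1: sp3
C2: sp3
C3: sp2 ✓
C4: sp2 ✓
C5: sp2 ✓
C6: sp2 ✓
C7: sp3
C8: sp3
C9: sp3
C10: sp2 ✓
C11: sp
C12: sp2 ✓
C13: sp3
6 carbons are sp2.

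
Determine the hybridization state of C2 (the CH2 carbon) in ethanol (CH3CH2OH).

C2 (the CH2 carbon) — 4 σ bonds. Steric number 4, so sp3.

sp3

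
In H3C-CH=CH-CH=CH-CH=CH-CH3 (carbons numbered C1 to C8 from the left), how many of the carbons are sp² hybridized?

6

C1: sp3
C2: sp2 ✓
C3: sp2 ✓
C4: sp2 ✓
C5: sp2 ✓
C6: sp2 ✓
C7: sp2 ✓
C8: sp3
C2, C3, C4, C5, C6, C7 → 6 sp2 carbons.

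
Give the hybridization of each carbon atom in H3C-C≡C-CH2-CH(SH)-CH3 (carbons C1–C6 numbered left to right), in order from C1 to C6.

C1: 4 σ bonds; 4 regions of electron density → sp3.
C2 has 2 σ bonds, plus two π bonds: steric number 2 → sp.
C3: 2 σ bonds, plus two π bonds — 2 electron domains, sp.
C4: 4 σ bonds — 4 electron domains, sp3.
C5: 4 σ bonds — 4 electron domains, sp3.
C6: 4 σ bonds — 4 electron domains, sp3.

C1 sp3, C2 sp, C3 sp, C4 sp3, C5 sp3, C6 sp3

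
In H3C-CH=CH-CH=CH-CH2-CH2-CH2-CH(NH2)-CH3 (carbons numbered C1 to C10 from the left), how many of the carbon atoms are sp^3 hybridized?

6

C1: sp3 ✓
C2: sp2
C3: sp2
C4: sp2
C5: sp2
C6: sp3 ✓
C7: sp3 ✓
C8: sp3 ✓
C9: sp3 ✓
C10: sp3 ✓
C1, C6, C7, C8, C9, C10 → 6 sp3 carbons.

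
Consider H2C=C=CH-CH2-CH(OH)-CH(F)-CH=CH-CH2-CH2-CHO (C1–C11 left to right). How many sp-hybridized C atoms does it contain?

1

C1: sp2
C2: sp ✓
C3: sp2
C4: sp3
C5: sp3
C6: sp3
C7: sp2
C8: sp2
C9: sp3
C10: sp3
C11: sp2
C2 → 1 sp carbon.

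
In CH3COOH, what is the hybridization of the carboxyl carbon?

The carboxyl carbon — 3 σ bonds, plus one π bond. Steric number 3, so sp2.

sp²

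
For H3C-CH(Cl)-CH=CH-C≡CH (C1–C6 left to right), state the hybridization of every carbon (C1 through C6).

C1 (4 σ bonds) has steric number 4: sp3.
C2 (4 σ bonds) has steric number 4: sp3.
C3: 3 σ bonds, plus one π bond; 3 regions of electron density → sp2.
C4 is sp2: 3 σ bonds, plus one π bond, 3 electron-density regions.
C5 carries 2 σ bonds, plus two π bonds, giving a steric number of 2, so it is sp.
C6 (2 σ bonds, plus two π bonds) has steric number 2: sp.

C1 sp3, C2 sp3, C3 sp2, C4 sp2, C5 sp, C6 sp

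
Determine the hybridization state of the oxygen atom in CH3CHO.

The oxygen atom has 1 σ bond and 2 lone pairs, plus one π bond: steric number 3 → sp2.

sp2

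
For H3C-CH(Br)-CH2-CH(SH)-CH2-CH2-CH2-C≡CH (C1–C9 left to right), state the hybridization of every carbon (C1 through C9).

C1 is sp3: 4 σ bonds, 4 electron-density regions.
C2 (4 σ bonds) has steric number 4: sp3.
C3: 4 σ bonds — 4 electron domains, sp3.
C4: 4 σ bonds — 4 electron domains, sp3.
C5 carries 4 σ bonds, giving a steric number of 4, so it is sp3.
C6 carries 4 σ bonds, giving a steric number of 4, so it is sp3.
C7 — 4 σ bonds. Steric number 4, so sp3.
C8 is sp: 2 σ bonds, plus two π bonds, 2 electron-density regions.
C9 carries 2 σ bonds, plus two π bonds, giving a steric number of 2, so it is sp.

C1 sp3, C2 sp3, C3 sp3, C4 sp3, C5 sp3, C6 sp3, C7 sp3, C8 sp, C9 sp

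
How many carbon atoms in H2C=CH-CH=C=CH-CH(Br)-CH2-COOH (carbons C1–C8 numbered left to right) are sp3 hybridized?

2

C1: sp2
C2: sp2
C3: sp2
C4: sp
C5: sp2
C6: sp3 ✓
C7: sp3 ✓
C8: sp2
C6, C7 → 2 sp3 carbons.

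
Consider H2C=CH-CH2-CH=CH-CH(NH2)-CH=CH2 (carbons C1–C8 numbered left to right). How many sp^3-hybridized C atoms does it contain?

2

C1: sp2
C2: sp2
C3: sp3 ✓
C4: sp2
C5: sp2
C6: sp3 ✓
C7: sp2
C8: sp2
C3, C6 → 2 sp3 carbons.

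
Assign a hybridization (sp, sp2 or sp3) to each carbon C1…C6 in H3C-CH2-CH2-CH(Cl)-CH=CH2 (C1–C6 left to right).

C1 has 4 σ bonds: steric number 4 → sp3.
C2 is sp3: 4 σ bonds, 4 electron-density regions.
C3 carries 4 σ bonds, giving a steric number of 4, so it is sp3.
C4 is sp3: 4 σ bonds, 4 electron-density regions.
C5: 3 σ bonds, plus one π bond; 3 regions of electron density → sp2.
C6: 3 σ bonds, plus one π bond — 3 electron domains, sp2.

C1 sp3, C2 sp3, C3 sp3, C4 sp3, C5 sp2, C6 sp2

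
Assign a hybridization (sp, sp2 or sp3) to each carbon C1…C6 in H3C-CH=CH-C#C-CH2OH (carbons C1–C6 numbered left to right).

C1 sp3, C2 sp2, C3 sp2, C4 sp, C5 sp, C6 sp3

C1 carries 4 σ bonds, giving a steric number of 4, so it is sp3.
C2 carries 3 σ bonds, plus one π bond, giving a steric number of 3, so it is sp2.
C3: 3 σ bonds, plus one π bond — 3 electron domains, sp2.
C4 (2 σ bonds, plus two π bonds) has steric number 2: sp.
C5 (2 σ bonds, plus two π bonds) has steric number 2: sp.
C6 has 4 σ bonds: steric number 4 → sp3.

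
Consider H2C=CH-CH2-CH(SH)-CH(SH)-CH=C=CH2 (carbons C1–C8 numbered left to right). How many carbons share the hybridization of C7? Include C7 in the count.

1

C7 is sp (two π bonds).
C1: sp2
C2: sp2
C3: sp3
C4: sp3
C5: sp3
C6: sp2
C7: sp ✓
C8: sp2
1 carbon is sp.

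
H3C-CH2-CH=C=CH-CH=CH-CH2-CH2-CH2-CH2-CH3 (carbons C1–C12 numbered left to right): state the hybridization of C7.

sp²

C7 has 3 σ bonds, plus one π bond: steric number 3 → sp2.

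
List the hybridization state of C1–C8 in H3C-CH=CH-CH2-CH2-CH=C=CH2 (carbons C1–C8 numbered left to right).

C1 sp3, C2 sp2, C3 sp2, C4 sp3, C5 sp3, C6 sp2, C7 sp, C8 sp2

C1: 4 σ bonds; 4 regions of electron density → sp3.
C2 — 3 σ bonds, plus one π bond. Steric number 3, so sp2.
C3: 3 σ bonds, plus one π bond — 3 electron domains, sp2.
C4 is sp3: 4 σ bonds, 4 electron-density regions.
C5: 4 σ bonds — 4 electron domains, sp3.
C6 is sp2: 3 σ bonds, plus one π bond, 3 electron-density regions.
C7 carries 2 σ bonds, plus two π bonds, giving a steric number of 2, so it is sp.
C8: 3 σ bonds, plus one π bond; 3 regions of electron density → sp2.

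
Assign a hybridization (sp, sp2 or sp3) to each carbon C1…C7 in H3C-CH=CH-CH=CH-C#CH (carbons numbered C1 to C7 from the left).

C1 is sp3: 4 σ bonds, 4 electron-density regions.
C2 (3 σ bonds, plus one π bond) has steric number 3: sp2.
C3 (3 σ bonds, plus one π bond) has steric number 3: sp2.
C4 (3 σ bonds, plus one π bond) has steric number 3: sp2.
C5: 3 σ bonds, plus one π bond — 3 electron domains, sp2.
C6 has 2 σ bonds, plus two π bonds: steric number 2 → sp.
C7 — 2 σ bonds, plus two π bonds. Steric number 2, so sp.

C1 sp3, C2 sp2, C3 sp2, C4 sp2, C5 sp2, C6 sp, C7 sp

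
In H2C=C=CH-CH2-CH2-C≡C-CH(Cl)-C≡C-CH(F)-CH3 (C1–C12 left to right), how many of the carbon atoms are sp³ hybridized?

C1: sp2
C2: sp
C3: sp2
C4: sp3 ✓
C5: sp3 ✓
C6: sp
C7: sp
C8: sp3 ✓
C9: sp
C10: sp
C11: sp3 ✓
C12: sp3 ✓
C4, C5, C8, C11, C12 → 5 sp3 carbons.

5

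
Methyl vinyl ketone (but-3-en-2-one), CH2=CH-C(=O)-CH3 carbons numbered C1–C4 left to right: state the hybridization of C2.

C2 is sp2: 3 σ bonds, plus one π bond, 3 electron-density regions.

sp^2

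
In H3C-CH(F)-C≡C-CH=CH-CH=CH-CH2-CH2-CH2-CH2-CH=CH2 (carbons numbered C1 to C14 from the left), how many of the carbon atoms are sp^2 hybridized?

6

C1: sp3
C2: sp3
C3: sp
C4: sp
C5: sp2 ✓
C6: sp2 ✓
C7: sp2 ✓
C8: sp2 ✓
C9: sp3
C10: sp3
C11: sp3
C12: sp3
C13: sp2 ✓
C14: sp2 ✓
C5, C6, C7, C8, C13, C14 → 6 sp2 carbons.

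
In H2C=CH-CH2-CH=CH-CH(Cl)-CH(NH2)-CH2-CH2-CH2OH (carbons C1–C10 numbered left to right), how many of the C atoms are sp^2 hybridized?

C1: sp2 ✓
C2: sp2 ✓
C3: sp3
C4: sp2 ✓
C5: sp2 ✓
C6: sp3
C7: sp3
C8: sp3
C9: sp3
C10: sp3
C1, C2, C4, C5 → 4 sp2 carbons.

4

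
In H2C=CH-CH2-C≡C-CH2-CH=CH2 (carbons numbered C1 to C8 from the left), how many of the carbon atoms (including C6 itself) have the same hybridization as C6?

2

C6 is sp3 (only σ bonds).
C1: sp2
C2: sp2
C3: sp3 ✓
C4: sp
C5: sp
C6: sp3 ✓
C7: sp2
C8: sp2
2 carbons are sp3.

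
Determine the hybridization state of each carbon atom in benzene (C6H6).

sp^2

Every ring carbon has three σ bonds and contributes one p electron to the aromatic π system.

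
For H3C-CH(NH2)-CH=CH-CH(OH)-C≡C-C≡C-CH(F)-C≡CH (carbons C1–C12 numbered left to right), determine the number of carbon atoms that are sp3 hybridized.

4

C1: sp3 ✓
C2: sp3 ✓
C3: sp2
C4: sp2
C5: sp3 ✓
C6: sp
C7: sp
C8: sp
C9: sp
C10: sp3 ✓
C11: sp
C12: sp
C1, C2, C5, C10 → 4 sp3 carbons.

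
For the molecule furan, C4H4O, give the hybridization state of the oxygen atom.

One O lone pair is in the aromatic π system (p orbital), the other is in an sp2 hybrid in the ring plane; O has two σ bonds + one in-plane lone pair → sp2.

sp^2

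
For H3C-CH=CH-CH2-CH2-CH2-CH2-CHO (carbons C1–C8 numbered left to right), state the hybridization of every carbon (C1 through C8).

C1 (4 σ bonds) has steric number 4: sp3.
C2 carries 3 σ bonds, plus one π bond, giving a steric number of 3, so it is sp2.
C3: 3 σ bonds, plus one π bond; 3 regions of electron density → sp2.
C4 carries 4 σ bonds, giving a steric number of 4, so it is sp3.
C5 — 4 σ bonds. Steric number 4, so sp3.
C6 has 4 σ bonds: steric number 4 → sp3.
C7 carries 4 σ bonds, giving a steric number of 4, so it is sp3.
C8 (3 σ bonds, plus one π bond) has steric number 3: sp2.

C1 sp3, C2 sp2, C3 sp2, C4 sp3, C5 sp3, C6 sp3, C7 sp3, C8 sp2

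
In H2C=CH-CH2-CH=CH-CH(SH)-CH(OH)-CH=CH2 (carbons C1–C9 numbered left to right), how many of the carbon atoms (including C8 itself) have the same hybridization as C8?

6

C8 is sp2 (one π bond).
C1: sp2 ✓
C2: sp2 ✓
C3: sp3
C4: sp2 ✓
C5: sp2 ✓
C6: sp3
C7: sp3
C8: sp2 ✓
C9: sp2 ✓
6 carbons are sp2.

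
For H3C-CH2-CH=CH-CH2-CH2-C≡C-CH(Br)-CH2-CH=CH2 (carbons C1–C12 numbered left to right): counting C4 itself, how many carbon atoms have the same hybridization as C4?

C4 is sp2 (one π bond).
C1: sp3
C2: sp3
C3: sp2 ✓
C4: sp2 ✓
C5: sp3
C6: sp3
C7: sp
C8: sp
C9: sp3
C10: sp3
C11: sp2 ✓
C12: sp2 ✓
4 carbons are sp2.

4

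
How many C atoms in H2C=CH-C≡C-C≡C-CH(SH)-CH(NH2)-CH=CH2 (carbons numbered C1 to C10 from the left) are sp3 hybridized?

2

C1: sp2
C2: sp2
C3: sp
C4: sp
C5: sp
C6: sp
C7: sp3 ✓
C8: sp3 ✓
C9: sp2
C10: sp2
C7, C8 → 2 sp3 carbons.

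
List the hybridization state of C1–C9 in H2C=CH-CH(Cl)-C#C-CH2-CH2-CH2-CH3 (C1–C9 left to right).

C1 has 3 σ bonds, plus one π bond: steric number 3 → sp2.
C2: 3 σ bonds, plus one π bond — 3 electron domains, sp2.
C3 carries 4 σ bonds, giving a steric number of 4, so it is sp3.
C4 carries 2 σ bonds, plus two π bonds, giving a steric number of 2, so it is sp.
C5: 2 σ bonds, plus two π bonds; 2 regions of electron density → sp.
C6 is sp3: 4 σ bonds, 4 electron-density regions.
C7 (4 σ bonds) has steric number 4: sp3.
C8 (4 σ bonds) has steric number 4: sp3.
C9 has 4 σ bonds: steric number 4 → sp3.

C1 sp2, C2 sp2, C3 sp3, C4 sp, C5 sp, C6 sp3, C7 sp3, C8 sp3, C9 sp3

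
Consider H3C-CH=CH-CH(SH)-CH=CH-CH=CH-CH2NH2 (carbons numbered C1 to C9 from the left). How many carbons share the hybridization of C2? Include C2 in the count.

6

C2 is sp2 (one π bond).
C1: sp3
C2: sp2 ✓
C3: sp2 ✓
C4: sp3
C5: sp2 ✓
C6: sp2 ✓
C7: sp2 ✓
C8: sp2 ✓
C9: sp3
6 carbons are sp2.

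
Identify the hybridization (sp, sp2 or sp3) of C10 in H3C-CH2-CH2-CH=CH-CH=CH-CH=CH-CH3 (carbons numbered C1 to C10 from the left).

C10: 4 σ bonds; 4 regions of electron density → sp3.

sp³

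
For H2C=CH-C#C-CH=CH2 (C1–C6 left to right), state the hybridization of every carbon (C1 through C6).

C1 sp2, C2 sp2, C3 sp, C4 sp, C5 sp2, C6 sp2

C1: 3 σ bonds, plus one π bond; 3 regions of electron density → sp2.
C2 is sp2: 3 σ bonds, plus one π bond, 3 electron-density regions.
C3 has 2 σ bonds, plus two π bonds: steric number 2 → sp.
C4: 2 σ bonds, plus two π bonds — 2 electron domains, sp.
C5 is sp2: 3 σ bonds, plus one π bond, 3 electron-density regions.
C6 carries 3 σ bonds, plus one π bond, giving a steric number of 3, so it is sp2.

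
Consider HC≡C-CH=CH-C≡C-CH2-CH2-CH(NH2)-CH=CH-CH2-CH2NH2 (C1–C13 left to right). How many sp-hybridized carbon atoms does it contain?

4

C1: sp ✓
C2: sp ✓
C3: sp2
C4: sp2
C5: sp ✓
C6: sp ✓
C7: sp3
C8: sp3
C9: sp3
C10: sp2
C11: sp2
C12: sp3
C13: sp3
C1, C2, C5, C6 → 4 sp carbons.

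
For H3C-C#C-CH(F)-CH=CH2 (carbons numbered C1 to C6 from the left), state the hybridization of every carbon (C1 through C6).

C1 carries 4 σ bonds, giving a steric number of 4, so it is sp3.
C2 is sp: 2 σ bonds, plus two π bonds, 2 electron-density regions.
C3: 2 σ bonds, plus two π bonds; 2 regions of electron density → sp.
C4: 4 σ bonds; 4 regions of electron density → sp3.
C5 (3 σ bonds, plus one π bond) has steric number 3: sp2.
C6: 3 σ bonds, plus one π bond — 3 electron domains, sp2.

C1 sp3, C2 sp, C3 sp, C4 sp3, C5 sp2, C6 sp2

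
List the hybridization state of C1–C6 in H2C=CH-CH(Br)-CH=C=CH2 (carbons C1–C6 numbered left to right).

C1: 3 σ bonds, plus one π bond — 3 electron domains, sp2.
C2: 3 σ bonds, plus one π bond; 3 regions of electron density → sp2.
C3: 4 σ bonds; 4 regions of electron density → sp3.
C4 is sp2: 3 σ bonds, plus one π bond, 3 electron-density regions.
C5: 2 σ bonds, plus two π bonds; 2 regions of electron density → sp.
C6 has 3 σ bonds, plus one π bond: steric number 3 → sp2.

C1 sp2, C2 sp2, C3 sp3, C4 sp2, C5 sp, C6 sp2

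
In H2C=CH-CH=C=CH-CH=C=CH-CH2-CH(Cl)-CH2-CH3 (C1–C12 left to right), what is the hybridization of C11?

C11 (4 σ bonds) has steric number 4: sp3.

sp^3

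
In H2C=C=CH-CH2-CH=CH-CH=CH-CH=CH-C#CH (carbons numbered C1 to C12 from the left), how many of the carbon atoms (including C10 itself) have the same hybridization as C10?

8

C10 is sp2 (one π bond).
C1: sp2 ✓
C2: sp
C3: sp2 ✓
C4: sp3
C5: sp2 ✓
C6: sp2 ✓
C7: sp2 ✓
C8: sp2 ✓
C9: sp2 ✓
C10: sp2 ✓
C11: sp
C12: sp
8 carbons are sp2.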